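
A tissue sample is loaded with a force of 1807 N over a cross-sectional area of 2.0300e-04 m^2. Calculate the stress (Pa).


stress = F / A
stress = 1807 / 2.0300e-04
stress = 8.9015e+06


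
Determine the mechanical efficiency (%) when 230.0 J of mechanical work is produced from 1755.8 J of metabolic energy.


eta = (W_mech / E_meta) * 100
eta = (230.0 / 1755.8) * 100
ratio = 0.1310
eta = 13.0994


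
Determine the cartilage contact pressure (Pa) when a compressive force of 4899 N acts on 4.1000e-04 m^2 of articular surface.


P = F / A
P = 4899 / 4.1000e-04
P = 1.1949e+07


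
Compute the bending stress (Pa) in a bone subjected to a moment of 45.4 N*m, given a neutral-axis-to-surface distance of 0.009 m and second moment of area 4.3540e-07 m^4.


sigma = M * c / I
sigma = 45.4 * 0.009 / 4.3540e-07
M * c = 0.4086
sigma = 938447.4047


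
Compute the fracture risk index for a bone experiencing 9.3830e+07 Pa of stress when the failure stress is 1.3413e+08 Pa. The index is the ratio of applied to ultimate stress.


FRI = applied / ultimate
FRI = 9.3830e+07 / 1.3413e+08
FRI = 0.6995


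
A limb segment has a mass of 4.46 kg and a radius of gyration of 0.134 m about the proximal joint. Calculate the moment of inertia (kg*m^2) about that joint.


I = m * k^2
I = 4.46 * 0.134^2
k^2 = 0.0180
I = 0.0801


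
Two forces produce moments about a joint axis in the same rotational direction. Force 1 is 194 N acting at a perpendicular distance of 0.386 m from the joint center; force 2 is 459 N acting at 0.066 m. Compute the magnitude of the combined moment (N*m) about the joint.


M = F1 * d1 + F2 * d2
M = 194 * 0.386 + 459 * 0.066
M = 74.8840 + 30.2940
M = 105.1780


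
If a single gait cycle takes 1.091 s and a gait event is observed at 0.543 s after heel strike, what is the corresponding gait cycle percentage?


pct = (event_time / cycle_time) * 100
pct = (0.543 / 1.091) * 100
ratio = 0.4977
pct = 49.7709


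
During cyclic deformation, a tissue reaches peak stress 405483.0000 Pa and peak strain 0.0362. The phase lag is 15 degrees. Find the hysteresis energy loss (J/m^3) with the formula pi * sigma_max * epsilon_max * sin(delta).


E_loss = pi * sigma_max * epsilon_max * sin(delta)
delta = 15 deg = 0.2618 rad
sin(delta) = 0.2588
E_loss = pi * 405483.0000 * 0.0362 * 0.2588
E_loss = 11935.1347


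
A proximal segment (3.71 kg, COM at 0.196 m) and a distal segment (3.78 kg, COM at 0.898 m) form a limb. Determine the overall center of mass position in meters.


COM = (m1*x1 + m2*x2) / (m1 + m2)
COM = (3.71*0.196 + 3.78*0.898) / (3.71 + 3.78)
Numerator = 4.1216
Denominator = 7.4900
COM = 0.5503


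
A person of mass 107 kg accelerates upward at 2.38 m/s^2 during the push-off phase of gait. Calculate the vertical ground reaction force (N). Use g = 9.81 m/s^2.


GRF = m * (g + a)
GRF = 107 * (9.81 + 2.38)
GRF = 107 * 12.1900
GRF = 1304.3300


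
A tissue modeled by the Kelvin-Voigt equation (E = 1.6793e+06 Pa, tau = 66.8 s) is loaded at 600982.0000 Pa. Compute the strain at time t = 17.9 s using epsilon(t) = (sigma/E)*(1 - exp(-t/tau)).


epsilon(t) = (sigma/E) * (1 - exp(-t/tau))
sigma/E = 600982.0000 / 1.6793e+06 = 0.3579
exp(-t/tau) = exp(-17.9 / 66.8) = 0.7649
epsilon = 0.3579 * (1 - 0.7649)
epsilon = 0.0841


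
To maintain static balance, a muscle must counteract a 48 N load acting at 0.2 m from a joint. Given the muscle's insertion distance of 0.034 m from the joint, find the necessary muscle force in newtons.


F_muscle = W * d_load / d_muscle
F_muscle = 48 * 0.2 / 0.034
Numerator = 9.6000
F_muscle = 282.3529


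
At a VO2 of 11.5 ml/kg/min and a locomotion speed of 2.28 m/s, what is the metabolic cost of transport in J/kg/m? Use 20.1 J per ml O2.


Power per kg = VO2 * 20.1 / 60
Power per kg = 11.5 * 20.1 / 60 = 3.8525 W/kg
Cost = power_per_kg / speed
Cost = 3.8525 / 2.28
Cost = 1.6897


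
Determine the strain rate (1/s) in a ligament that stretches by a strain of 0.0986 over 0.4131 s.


strain_rate = delta_strain / delta_t
strain_rate = 0.0986 / 0.4131
strain_rate = 0.2387


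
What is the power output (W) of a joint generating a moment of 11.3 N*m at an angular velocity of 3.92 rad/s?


P = M * omega
P = 11.3 * 3.92
P = 44.2960


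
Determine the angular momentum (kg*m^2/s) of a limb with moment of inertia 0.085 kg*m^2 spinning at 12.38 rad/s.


L = I * omega
L = 0.085 * 12.38
L = 1.0523


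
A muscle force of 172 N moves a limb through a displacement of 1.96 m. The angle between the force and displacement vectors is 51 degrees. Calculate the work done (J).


W = F * d * cos(theta)
theta = 51 deg = 0.8901 rad
cos(theta) = 0.6293
W = 172 * 1.96 * 0.6293
W = 212.1565


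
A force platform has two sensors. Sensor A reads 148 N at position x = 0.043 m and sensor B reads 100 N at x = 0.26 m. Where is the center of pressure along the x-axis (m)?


COP_x = (F1*x1 + F2*x2) / (F1 + F2)
COP_x = (148*0.043 + 100*0.26) / (148 + 100)
Numerator = 32.3640
Denominator = 248
COP_x = 0.1305


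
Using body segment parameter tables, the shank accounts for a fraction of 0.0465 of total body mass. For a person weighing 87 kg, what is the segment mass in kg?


m_segment = body_mass * fraction
m_segment = 87 * 0.0465
m_segment = 4.0455


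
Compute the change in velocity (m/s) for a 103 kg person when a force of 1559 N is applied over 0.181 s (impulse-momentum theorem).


J = F * dt = 1559 * 0.181 = 282.1790 N*s
delta_v = J / m
delta_v = 282.1790 / 103
delta_v = 2.7396


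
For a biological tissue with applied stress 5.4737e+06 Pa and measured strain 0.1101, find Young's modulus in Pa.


E = stress / strain
E = 5.4737e+06 / 0.1101
E = 4.9716e+07


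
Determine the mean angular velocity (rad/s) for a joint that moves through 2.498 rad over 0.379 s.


omega = delta_theta / delta_t
omega = 2.498 / 0.379
omega = 6.5910


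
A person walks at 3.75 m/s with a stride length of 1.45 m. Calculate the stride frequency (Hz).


f = v / stride_length
f = 3.75 / 1.45
f = 2.5862


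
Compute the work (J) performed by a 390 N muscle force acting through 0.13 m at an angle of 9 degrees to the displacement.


W = F * d * cos(theta)
theta = 9 deg = 0.1571 rad
cos(theta) = 0.9877
W = 390 * 0.13 * 0.9877
W = 50.0758


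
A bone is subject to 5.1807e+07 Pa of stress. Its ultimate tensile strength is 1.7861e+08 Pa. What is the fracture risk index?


FRI = applied / ultimate
FRI = 5.1807e+07 / 1.7861e+08
FRI = 0.2901


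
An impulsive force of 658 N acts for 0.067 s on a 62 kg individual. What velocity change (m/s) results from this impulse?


J = F * dt = 658 * 0.067 = 44.0860 N*s
delta_v = J / m
delta_v = 44.0860 / 62
delta_v = 0.7111


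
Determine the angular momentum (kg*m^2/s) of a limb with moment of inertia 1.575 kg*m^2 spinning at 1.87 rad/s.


L = I * omega
L = 1.575 * 1.87
L = 2.9453


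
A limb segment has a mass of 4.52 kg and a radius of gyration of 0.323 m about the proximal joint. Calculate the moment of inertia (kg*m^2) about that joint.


I = m * k^2
I = 4.52 * 0.323^2
k^2 = 0.1043
I = 0.4716


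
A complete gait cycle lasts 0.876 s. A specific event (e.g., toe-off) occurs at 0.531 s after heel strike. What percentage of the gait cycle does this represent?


pct = (event_time / cycle_time) * 100
pct = (0.531 / 0.876) * 100
ratio = 0.6062
pct = 60.6164


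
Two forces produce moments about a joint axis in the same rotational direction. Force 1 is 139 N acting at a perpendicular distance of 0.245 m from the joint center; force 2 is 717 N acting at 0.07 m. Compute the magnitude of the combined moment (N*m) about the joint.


M = F1 * d1 + F2 * d2
M = 139 * 0.245 + 717 * 0.07
M = 34.0550 + 50.1900
M = 84.2450


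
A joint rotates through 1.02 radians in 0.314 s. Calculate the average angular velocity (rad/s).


omega = delta_theta / delta_t
omega = 1.02 / 0.314
omega = 3.2484


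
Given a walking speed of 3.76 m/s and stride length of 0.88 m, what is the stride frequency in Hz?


f = v / stride_length
f = 3.76 / 0.88
f = 4.2727


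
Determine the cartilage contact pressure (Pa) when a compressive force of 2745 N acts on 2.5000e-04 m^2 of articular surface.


P = F / A
P = 2745 / 2.5000e-04
P = 1.0980e+07


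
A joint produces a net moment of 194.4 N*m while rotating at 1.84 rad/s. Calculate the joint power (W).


P = M * omega
P = 194.4 * 1.84
P = 357.6960


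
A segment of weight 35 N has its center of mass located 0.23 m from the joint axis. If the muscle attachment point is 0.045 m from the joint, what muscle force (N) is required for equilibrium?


F_muscle = W * d_load / d_muscle
F_muscle = 35 * 0.23 / 0.045
Numerator = 8.0500
F_muscle = 178.8889


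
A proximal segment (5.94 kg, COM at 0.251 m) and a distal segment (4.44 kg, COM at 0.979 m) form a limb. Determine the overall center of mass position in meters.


COM = (m1*x1 + m2*x2) / (m1 + m2)
COM = (5.94*0.251 + 4.44*0.979) / (5.94 + 4.44)
Numerator = 5.8377
Denominator = 10.3800
COM = 0.5624


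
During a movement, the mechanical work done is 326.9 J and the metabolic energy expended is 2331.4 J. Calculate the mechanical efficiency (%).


eta = (W_mech / E_meta) * 100
eta = (326.9 / 2331.4) * 100
ratio = 0.1402
eta = 14.0216


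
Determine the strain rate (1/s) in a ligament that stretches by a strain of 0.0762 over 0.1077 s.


strain_rate = delta_strain / delta_t
strain_rate = 0.0762 / 0.1077
strain_rate = 0.7075


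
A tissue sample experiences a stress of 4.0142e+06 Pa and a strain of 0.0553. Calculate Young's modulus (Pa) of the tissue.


E = stress / strain
E = 4.0142e+06 / 0.0553
E = 7.2590e+07


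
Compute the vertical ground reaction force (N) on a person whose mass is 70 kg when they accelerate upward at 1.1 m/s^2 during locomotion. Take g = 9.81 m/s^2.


GRF = m * (g + a)
GRF = 70 * (9.81 + 1.1)
GRF = 70 * 10.9100
GRF = 763.7000


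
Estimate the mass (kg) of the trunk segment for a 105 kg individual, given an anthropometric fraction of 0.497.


m_segment = body_mass * fraction
m_segment = 105 * 0.497
m_segment = 52.1850


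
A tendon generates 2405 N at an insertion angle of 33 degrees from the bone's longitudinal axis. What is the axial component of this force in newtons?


F_eff = F_tendon * cos(theta)
theta = 33 deg = 0.5760 rad
cos(theta) = 0.8387
F_eff = 2405 * 0.8387
F_eff = 2017.0027


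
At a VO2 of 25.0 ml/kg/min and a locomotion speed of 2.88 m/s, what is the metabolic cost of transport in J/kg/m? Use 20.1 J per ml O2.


Power per kg = VO2 * 20.1 / 60
Power per kg = 25.0 * 20.1 / 60 = 8.3750 W/kg
Cost = power_per_kg / speed
Cost = 8.3750 / 2.88
Cost = 2.9080


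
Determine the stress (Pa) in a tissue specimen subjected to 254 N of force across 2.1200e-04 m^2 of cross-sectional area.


stress = F / A
stress = 254 / 2.1200e-04
stress = 1.1981e+06


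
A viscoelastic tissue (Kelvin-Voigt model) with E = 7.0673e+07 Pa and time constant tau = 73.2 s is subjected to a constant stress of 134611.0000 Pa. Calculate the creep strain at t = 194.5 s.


epsilon(t) = (sigma/E) * (1 - exp(-t/tau))
sigma/E = 134611.0000 / 7.0673e+07 = 0.0019
exp(-t/tau) = exp(-194.5 / 73.2) = 0.0702
epsilon = 0.0019 * (1 - 0.0702)
epsilon = 0.0018


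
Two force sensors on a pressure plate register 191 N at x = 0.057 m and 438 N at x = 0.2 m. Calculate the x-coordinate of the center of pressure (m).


COP_x = (F1*x1 + F2*x2) / (F1 + F2)
COP_x = (191*0.057 + 438*0.2) / (191 + 438)
Numerator = 98.4870
Denominator = 629
COP_x = 0.1566


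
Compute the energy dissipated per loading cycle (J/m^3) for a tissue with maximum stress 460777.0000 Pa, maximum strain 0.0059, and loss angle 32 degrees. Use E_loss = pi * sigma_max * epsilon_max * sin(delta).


E_loss = pi * sigma_max * epsilon_max * sin(delta)
delta = 32 deg = 0.5585 rad
sin(delta) = 0.5299
E_loss = pi * 460777.0000 * 0.0059 * 0.5299
E_loss = 4525.8732


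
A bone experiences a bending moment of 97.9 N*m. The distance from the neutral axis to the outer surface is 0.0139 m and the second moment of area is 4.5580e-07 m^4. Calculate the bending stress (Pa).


sigma = M * c / I
sigma = 97.9 * 0.0139 / 4.5580e-07
M * c = 1.3608
sigma = 2.9855e+06


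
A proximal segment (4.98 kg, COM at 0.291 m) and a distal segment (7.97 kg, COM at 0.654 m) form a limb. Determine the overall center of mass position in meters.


COM = (m1*x1 + m2*x2) / (m1 + m2)
COM = (4.98*0.291 + 7.97*0.654) / (4.98 + 7.97)
Numerator = 6.6616
Denominator = 12.9500
COM = 0.5144


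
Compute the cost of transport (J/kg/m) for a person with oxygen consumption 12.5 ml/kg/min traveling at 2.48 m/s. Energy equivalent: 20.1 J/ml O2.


Power per kg = VO2 * 20.1 / 60
Power per kg = 12.5 * 20.1 / 60 = 4.1875 W/kg
Cost = power_per_kg / speed
Cost = 4.1875 / 2.48
Cost = 1.6885


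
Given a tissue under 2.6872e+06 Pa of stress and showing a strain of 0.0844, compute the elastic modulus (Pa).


E = stress / strain
E = 2.6872e+06 / 0.0844
E = 3.1839e+07


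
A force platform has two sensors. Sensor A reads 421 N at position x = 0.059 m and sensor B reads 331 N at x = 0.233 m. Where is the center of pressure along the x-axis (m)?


COP_x = (F1*x1 + F2*x2) / (F1 + F2)
COP_x = (421*0.059 + 331*0.233) / (421 + 331)
Numerator = 101.9620
Denominator = 752
COP_x = 0.1356


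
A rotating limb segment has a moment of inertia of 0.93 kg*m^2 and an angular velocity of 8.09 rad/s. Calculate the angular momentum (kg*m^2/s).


L = I * omega
L = 0.93 * 8.09
L = 7.5237


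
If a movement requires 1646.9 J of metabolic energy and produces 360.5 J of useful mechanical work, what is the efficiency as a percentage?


eta = (W_mech / E_meta) * 100
eta = (360.5 / 1646.9) * 100
ratio = 0.2189
eta = 21.8896


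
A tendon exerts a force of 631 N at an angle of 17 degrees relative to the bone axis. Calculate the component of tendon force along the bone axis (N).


F_eff = F_tendon * cos(theta)
theta = 17 deg = 0.2967 rad
cos(theta) = 0.9563
F_eff = 631 * 0.9563
F_eff = 603.4283


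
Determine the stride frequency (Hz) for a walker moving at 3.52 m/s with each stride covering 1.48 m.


f = v / stride_length
f = 3.52 / 1.48
f = 2.3784


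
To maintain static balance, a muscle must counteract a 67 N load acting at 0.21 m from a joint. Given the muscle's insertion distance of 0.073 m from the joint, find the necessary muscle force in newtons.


F_muscle = W * d_load / d_muscle
F_muscle = 67 * 0.21 / 0.073
Numerator = 14.0700
F_muscle = 192.7397


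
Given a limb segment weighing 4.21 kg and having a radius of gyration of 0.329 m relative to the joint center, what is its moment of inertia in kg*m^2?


I = m * k^2
I = 4.21 * 0.329^2
k^2 = 0.1082
I = 0.4557


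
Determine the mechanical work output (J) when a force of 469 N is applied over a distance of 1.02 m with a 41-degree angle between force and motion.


W = F * d * cos(theta)
theta = 41 deg = 0.7156 rad
cos(theta) = 0.7547
W = 469 * 1.02 * 0.7547
W = 361.0380


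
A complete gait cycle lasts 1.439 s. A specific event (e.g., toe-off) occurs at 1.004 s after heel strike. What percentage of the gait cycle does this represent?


pct = (event_time / cycle_time) * 100
pct = (1.004 / 1.439) * 100
ratio = 0.6977
pct = 69.7707


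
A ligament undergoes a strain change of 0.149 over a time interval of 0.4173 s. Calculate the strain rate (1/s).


strain_rate = delta_strain / delta_t
strain_rate = 0.149 / 0.4173
strain_rate = 0.3571


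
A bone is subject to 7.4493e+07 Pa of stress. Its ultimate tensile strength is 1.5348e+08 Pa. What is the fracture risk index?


FRI = applied / ultimate
FRI = 7.4493e+07 / 1.5348e+08
FRI = 0.4854


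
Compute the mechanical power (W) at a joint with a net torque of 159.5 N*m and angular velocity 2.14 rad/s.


P = M * omega
P = 159.5 * 2.14
P = 341.3300


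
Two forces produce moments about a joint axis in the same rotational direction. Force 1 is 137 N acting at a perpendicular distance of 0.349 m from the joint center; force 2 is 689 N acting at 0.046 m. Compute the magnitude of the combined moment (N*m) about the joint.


M = F1 * d1 + F2 * d2
M = 137 * 0.349 + 689 * 0.046
M = 47.8130 + 31.6940
M = 79.5070


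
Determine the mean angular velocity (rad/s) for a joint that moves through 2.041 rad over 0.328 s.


omega = delta_theta / delta_t
omega = 2.041 / 0.328
omega = 6.2226


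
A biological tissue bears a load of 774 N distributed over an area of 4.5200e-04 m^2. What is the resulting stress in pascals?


stress = F / A
stress = 774 / 4.5200e-04
stress = 1.7124e+06


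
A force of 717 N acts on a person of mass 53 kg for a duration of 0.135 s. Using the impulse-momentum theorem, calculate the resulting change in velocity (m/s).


J = F * dt = 717 * 0.135 = 96.7950 N*s
delta_v = J / m
delta_v = 96.7950 / 53
delta_v = 1.8263


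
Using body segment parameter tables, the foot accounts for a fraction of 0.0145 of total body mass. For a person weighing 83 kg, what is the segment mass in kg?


m_segment = body_mass * fraction
m_segment = 83 * 0.0145
m_segment = 1.2035


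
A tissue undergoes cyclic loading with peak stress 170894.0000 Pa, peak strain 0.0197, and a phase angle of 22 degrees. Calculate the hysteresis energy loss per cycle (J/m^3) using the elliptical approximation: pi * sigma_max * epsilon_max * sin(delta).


E_loss = pi * sigma_max * epsilon_max * sin(delta)
delta = 22 deg = 0.3840 rad
sin(delta) = 0.3746
E_loss = pi * 170894.0000 * 0.0197 * 0.3746
E_loss = 3962.0352


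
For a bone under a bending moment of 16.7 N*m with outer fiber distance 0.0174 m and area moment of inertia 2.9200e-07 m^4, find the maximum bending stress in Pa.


sigma = M * c / I
sigma = 16.7 * 0.0174 / 2.9200e-07
M * c = 0.2906
sigma = 995136.9863


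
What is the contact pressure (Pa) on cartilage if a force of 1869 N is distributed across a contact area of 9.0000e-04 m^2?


P = F / A
P = 1869 / 9.0000e-04
P = 2.0767e+06


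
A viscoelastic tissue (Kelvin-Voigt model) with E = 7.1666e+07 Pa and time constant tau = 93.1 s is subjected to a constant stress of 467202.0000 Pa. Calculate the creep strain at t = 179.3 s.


epsilon(t) = (sigma/E) * (1 - exp(-t/tau))
sigma/E = 467202.0000 / 7.1666e+07 = 0.0065
exp(-t/tau) = exp(-179.3 / 93.1) = 0.1457
epsilon = 0.0065 * (1 - 0.1457)
epsilon = 0.0056


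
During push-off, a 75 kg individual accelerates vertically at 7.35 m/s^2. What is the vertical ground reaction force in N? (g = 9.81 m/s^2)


GRF = m * (g + a)
GRF = 75 * (9.81 + 7.35)
GRF = 75 * 17.1600
GRF = 1287.0000


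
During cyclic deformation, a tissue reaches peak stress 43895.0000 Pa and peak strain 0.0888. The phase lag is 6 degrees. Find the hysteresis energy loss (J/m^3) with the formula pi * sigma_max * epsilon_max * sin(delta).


E_loss = pi * sigma_max * epsilon_max * sin(delta)
delta = 6 deg = 0.1047 rad
sin(delta) = 0.1045
E_loss = pi * 43895.0000 * 0.0888 * 0.1045
E_loss = 1280.0073


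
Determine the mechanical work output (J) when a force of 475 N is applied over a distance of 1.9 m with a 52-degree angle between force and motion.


W = F * d * cos(theta)
theta = 52 deg = 0.9076 rad
cos(theta) = 0.6157
W = 475 * 1.9 * 0.6157
W = 555.6345


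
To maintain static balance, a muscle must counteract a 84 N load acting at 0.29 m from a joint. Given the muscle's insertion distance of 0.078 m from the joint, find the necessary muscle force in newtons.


F_muscle = W * d_load / d_muscle
F_muscle = 84 * 0.29 / 0.078
Numerator = 24.3600
F_muscle = 312.3077


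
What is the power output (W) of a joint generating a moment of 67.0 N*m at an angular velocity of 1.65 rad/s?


P = M * omega
P = 67.0 * 1.65
P = 110.5500


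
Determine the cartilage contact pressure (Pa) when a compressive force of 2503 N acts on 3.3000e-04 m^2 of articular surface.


P = F / A
P = 2503 / 3.3000e-04
P = 7.5848e+06


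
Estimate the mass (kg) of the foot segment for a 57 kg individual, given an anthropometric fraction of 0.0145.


m_segment = body_mass * fraction
m_segment = 57 * 0.0145
m_segment = 0.8265


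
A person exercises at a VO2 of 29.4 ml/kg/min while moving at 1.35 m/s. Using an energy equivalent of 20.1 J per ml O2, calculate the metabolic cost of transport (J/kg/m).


Power per kg = VO2 * 20.1 / 60
Power per kg = 29.4 * 20.1 / 60 = 9.8490 W/kg
Cost = power_per_kg / speed
Cost = 9.8490 / 1.35
Cost = 7.2956


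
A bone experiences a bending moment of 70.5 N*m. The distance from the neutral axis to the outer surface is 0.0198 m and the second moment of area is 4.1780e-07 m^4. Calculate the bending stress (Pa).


sigma = M * c / I
sigma = 70.5 * 0.0198 / 4.1780e-07
M * c = 1.3959
sigma = 3.3411e+06


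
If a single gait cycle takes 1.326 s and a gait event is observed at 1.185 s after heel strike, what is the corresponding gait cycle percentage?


pct = (event_time / cycle_time) * 100
pct = (1.185 / 1.326) * 100
ratio = 0.8937
pct = 89.3665


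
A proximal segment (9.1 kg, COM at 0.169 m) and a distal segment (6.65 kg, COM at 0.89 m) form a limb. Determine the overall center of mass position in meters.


COM = (m1*x1 + m2*x2) / (m1 + m2)
COM = (9.1*0.169 + 6.65*0.89) / (9.1 + 6.65)
Numerator = 7.4564
Denominator = 15.7500
COM = 0.4734


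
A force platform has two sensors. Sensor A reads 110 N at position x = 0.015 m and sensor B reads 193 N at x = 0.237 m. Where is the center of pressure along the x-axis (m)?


COP_x = (F1*x1 + F2*x2) / (F1 + F2)
COP_x = (110*0.015 + 193*0.237) / (110 + 193)
Numerator = 47.3910
Denominator = 303
COP_x = 0.1564


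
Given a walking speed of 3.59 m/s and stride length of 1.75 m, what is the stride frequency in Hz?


f = v / stride_length
f = 3.59 / 1.75
f = 2.0514


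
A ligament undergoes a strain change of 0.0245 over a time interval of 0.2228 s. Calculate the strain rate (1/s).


strain_rate = delta_strain / delta_t
strain_rate = 0.0245 / 0.2228
strain_rate = 0.1100


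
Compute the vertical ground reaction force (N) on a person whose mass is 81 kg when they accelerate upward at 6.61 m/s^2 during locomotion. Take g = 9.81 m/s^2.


GRF = m * (g + a)
GRF = 81 * (9.81 + 6.61)
GRF = 81 * 16.4200
GRF = 1330.0200


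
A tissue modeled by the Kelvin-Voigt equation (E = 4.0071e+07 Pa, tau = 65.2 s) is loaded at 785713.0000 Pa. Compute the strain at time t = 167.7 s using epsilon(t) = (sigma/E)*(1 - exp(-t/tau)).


epsilon(t) = (sigma/E) * (1 - exp(-t/tau))
sigma/E = 785713.0000 / 4.0071e+07 = 0.0196
exp(-t/tau) = exp(-167.7 / 65.2) = 0.0764
epsilon = 0.0196 * (1 - 0.0764)
epsilon = 0.0181


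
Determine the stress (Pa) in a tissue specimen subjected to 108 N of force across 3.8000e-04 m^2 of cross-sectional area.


stress = F / A
stress = 108 / 3.8000e-04
stress = 284210.5263


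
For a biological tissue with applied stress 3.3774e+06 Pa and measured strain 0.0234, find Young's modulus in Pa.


E = stress / strain
E = 3.3774e+06 / 0.0234
E = 1.4433e+08


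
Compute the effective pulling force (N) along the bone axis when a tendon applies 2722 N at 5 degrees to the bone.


F_eff = F_tendon * cos(theta)
theta = 5 deg = 0.0873 rad
cos(theta) = 0.9962
F_eff = 2722 * 0.9962
F_eff = 2711.6420


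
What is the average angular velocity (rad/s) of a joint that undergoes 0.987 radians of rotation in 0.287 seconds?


omega = delta_theta / delta_t
omega = 0.987 / 0.287
omega = 3.4390


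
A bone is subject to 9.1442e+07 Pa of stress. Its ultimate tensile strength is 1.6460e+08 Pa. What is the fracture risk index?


FRI = applied / ultimate
FRI = 9.1442e+07 / 1.6460e+08
FRI = 0.5555


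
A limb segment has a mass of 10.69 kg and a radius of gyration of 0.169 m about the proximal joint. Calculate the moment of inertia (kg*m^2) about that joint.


I = m * k^2
I = 10.69 * 0.169^2
k^2 = 0.0286
I = 0.3053


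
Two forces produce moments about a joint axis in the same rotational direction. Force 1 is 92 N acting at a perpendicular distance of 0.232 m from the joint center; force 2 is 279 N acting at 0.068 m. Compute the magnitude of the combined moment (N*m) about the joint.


M = F1 * d1 + F2 * d2
M = 92 * 0.232 + 279 * 0.068
M = 21.3440 + 18.9720
M = 40.3160


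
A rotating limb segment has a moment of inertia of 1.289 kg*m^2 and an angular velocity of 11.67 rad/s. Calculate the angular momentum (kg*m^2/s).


L = I * omega
L = 1.289 * 11.67
L = 15.0426


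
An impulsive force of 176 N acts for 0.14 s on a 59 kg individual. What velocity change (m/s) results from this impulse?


J = F * dt = 176 * 0.14 = 24.6400 N*s
delta_v = J / m
delta_v = 24.6400 / 59
delta_v = 0.4176


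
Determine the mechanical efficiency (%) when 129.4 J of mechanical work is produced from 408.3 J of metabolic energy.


eta = (W_mech / E_meta) * 100
eta = (129.4 / 408.3) * 100
ratio = 0.3169
eta = 31.6924


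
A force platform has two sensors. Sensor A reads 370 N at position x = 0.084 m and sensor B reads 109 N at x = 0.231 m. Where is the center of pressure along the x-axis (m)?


COP_x = (F1*x1 + F2*x2) / (F1 + F2)
COP_x = (370*0.084 + 109*0.231) / (370 + 109)
Numerator = 56.2590
Denominator = 479
COP_x = 0.1175


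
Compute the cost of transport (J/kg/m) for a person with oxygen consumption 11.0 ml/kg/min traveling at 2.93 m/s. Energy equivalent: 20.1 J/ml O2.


Power per kg = VO2 * 20.1 / 60
Power per kg = 11.0 * 20.1 / 60 = 3.6850 W/kg
Cost = power_per_kg / speed
Cost = 3.6850 / 2.93
Cost = 1.2577


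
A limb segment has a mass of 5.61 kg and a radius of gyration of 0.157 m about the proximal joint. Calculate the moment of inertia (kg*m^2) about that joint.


I = m * k^2
I = 5.61 * 0.157^2
k^2 = 0.0246
I = 0.1383


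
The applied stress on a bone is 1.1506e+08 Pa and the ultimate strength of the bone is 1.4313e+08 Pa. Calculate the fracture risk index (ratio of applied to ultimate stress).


FRI = applied / ultimate
FRI = 1.1506e+08 / 1.4313e+08
FRI = 0.8039


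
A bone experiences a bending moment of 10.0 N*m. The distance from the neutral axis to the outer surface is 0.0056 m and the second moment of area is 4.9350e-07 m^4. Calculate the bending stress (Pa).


sigma = M * c / I
sigma = 10.0 * 0.0056 / 4.9350e-07
M * c = 0.0560
sigma = 113475.1773


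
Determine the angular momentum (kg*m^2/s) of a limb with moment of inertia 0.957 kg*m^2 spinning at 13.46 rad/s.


L = I * omega
L = 0.957 * 13.46
L = 12.8812


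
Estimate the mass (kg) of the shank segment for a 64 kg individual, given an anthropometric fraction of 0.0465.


m_segment = body_mass * fraction
m_segment = 64 * 0.0465
m_segment = 2.9760


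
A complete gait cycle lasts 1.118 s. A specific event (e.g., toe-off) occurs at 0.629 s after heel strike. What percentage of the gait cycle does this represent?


pct = (event_time / cycle_time) * 100
pct = (0.629 / 1.118) * 100
ratio = 0.5626
pct = 56.2612


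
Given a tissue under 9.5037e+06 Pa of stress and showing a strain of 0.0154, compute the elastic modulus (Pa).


E = stress / strain
E = 9.5037e+06 / 0.0154
E = 6.1712e+08


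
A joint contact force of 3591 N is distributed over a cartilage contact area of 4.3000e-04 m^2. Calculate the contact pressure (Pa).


P = F / A
P = 3591 / 4.3000e-04
P = 8.3512e+06


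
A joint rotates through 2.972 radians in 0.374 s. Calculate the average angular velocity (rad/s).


omega = delta_theta / delta_t
omega = 2.972 / 0.374
omega = 7.9465


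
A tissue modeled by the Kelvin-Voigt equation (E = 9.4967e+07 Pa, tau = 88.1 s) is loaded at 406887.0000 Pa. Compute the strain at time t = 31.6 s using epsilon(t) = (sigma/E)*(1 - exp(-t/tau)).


epsilon(t) = (sigma/E) * (1 - exp(-t/tau))
sigma/E = 406887.0000 / 9.4967e+07 = 0.0043
exp(-t/tau) = exp(-31.6 / 88.1) = 0.6986
epsilon = 0.0043 * (1 - 0.6986)
epsilon = 0.0013


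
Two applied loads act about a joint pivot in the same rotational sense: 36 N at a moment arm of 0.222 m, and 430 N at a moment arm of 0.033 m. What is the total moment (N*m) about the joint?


M = F1 * d1 + F2 * d2
M = 36 * 0.222 + 430 * 0.033
M = 7.9920 + 14.1900
M = 22.1820


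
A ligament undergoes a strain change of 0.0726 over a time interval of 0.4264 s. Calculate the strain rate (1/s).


strain_rate = delta_strain / delta_t
strain_rate = 0.0726 / 0.4264
strain_rate = 0.1703


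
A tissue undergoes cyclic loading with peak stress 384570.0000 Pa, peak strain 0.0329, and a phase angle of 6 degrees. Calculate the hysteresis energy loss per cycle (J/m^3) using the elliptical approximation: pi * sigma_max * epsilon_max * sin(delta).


E_loss = pi * sigma_max * epsilon_max * sin(delta)
delta = 6 deg = 0.1047 rad
sin(delta) = 0.1045
E_loss = pi * 384570.0000 * 0.0329 * 0.1045
E_loss = 4154.8537


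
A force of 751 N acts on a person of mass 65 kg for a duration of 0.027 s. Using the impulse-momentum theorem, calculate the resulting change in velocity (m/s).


J = F * dt = 751 * 0.027 = 20.2770 N*s
delta_v = J / m
delta_v = 20.2770 / 65
delta_v = 0.3120


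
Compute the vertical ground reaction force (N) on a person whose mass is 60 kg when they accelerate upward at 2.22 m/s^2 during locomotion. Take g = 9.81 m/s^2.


GRF = m * (g + a)
GRF = 60 * (9.81 + 2.22)
GRF = 60 * 12.0300
GRF = 721.8000


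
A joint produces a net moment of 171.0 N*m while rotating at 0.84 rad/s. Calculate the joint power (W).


P = M * omega
P = 171.0 * 0.84
P = 143.6400


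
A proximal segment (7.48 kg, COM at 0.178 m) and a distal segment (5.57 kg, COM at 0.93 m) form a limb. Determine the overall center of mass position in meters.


COM = (m1*x1 + m2*x2) / (m1 + m2)
COM = (7.48*0.178 + 5.57*0.93) / (7.48 + 5.57)
Numerator = 6.5115
Denominator = 13.0500
COM = 0.4990


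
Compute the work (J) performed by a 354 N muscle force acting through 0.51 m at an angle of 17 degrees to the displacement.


W = F * d * cos(theta)
theta = 17 deg = 0.2967 rad
cos(theta) = 0.9563
W = 354 * 0.51 * 0.9563
W = 172.6513


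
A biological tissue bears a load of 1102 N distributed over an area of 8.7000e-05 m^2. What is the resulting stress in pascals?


stress = F / A
stress = 1102 / 8.7000e-05
stress = 1.2667e+07


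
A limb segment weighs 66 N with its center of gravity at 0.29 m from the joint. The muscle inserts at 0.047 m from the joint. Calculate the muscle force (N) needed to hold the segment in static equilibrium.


F_muscle = W * d_load / d_muscle
F_muscle = 66 * 0.29 / 0.047
Numerator = 19.1400
F_muscle = 407.2340


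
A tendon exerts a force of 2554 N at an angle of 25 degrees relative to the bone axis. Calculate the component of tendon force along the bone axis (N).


F_eff = F_tendon * cos(theta)
theta = 25 deg = 0.4363 rad
cos(theta) = 0.9063
F_eff = 2554 * 0.9063
F_eff = 2314.7101


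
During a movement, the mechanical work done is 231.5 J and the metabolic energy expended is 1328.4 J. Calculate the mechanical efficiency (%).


eta = (W_mech / E_meta) * 100
eta = (231.5 / 1328.4) * 100
ratio = 0.1743
eta = 17.4270


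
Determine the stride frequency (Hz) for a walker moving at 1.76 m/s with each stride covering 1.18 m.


f = v / stride_length
f = 1.76 / 1.18
f = 1.4915


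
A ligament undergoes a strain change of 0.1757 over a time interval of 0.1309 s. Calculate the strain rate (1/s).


strain_rate = delta_strain / delta_t
strain_rate = 0.1757 / 0.1309
strain_rate = 1.3422


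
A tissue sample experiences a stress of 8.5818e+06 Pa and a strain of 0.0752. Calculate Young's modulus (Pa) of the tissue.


E = stress / strain
E = 8.5818e+06 / 0.0752
E = 1.1412e+08


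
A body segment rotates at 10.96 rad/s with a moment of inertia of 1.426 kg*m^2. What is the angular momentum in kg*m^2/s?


L = I * omega
L = 1.426 * 10.96
L = 15.6290


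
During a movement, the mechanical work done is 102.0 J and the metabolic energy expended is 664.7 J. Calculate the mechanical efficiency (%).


eta = (W_mech / E_meta) * 100
eta = (102.0 / 664.7) * 100
ratio = 0.1535
eta = 15.3453


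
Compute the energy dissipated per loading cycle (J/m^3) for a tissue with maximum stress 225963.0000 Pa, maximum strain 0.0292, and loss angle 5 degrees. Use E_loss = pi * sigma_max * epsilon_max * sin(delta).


E_loss = pi * sigma_max * epsilon_max * sin(delta)
delta = 5 deg = 0.0873 rad
sin(delta) = 0.0872
E_loss = pi * 225963.0000 * 0.0292 * 0.0872
E_loss = 1806.6169


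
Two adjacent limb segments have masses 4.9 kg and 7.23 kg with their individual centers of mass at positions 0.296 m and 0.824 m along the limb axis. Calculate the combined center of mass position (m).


COM = (m1*x1 + m2*x2) / (m1 + m2)
COM = (4.9*0.296 + 7.23*0.824) / (4.9 + 7.23)
Numerator = 7.4079
Denominator = 12.1300
COM = 0.6107


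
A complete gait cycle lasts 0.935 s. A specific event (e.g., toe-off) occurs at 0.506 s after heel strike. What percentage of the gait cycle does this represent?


pct = (event_time / cycle_time) * 100
pct = (0.506 / 0.935) * 100
ratio = 0.5412
pct = 54.1176


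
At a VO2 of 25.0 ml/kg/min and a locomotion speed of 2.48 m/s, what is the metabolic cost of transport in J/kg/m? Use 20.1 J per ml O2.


Power per kg = VO2 * 20.1 / 60
Power per kg = 25.0 * 20.1 / 60 = 8.3750 W/kg
Cost = power_per_kg / speed
Cost = 8.3750 / 2.48
Cost = 3.3770


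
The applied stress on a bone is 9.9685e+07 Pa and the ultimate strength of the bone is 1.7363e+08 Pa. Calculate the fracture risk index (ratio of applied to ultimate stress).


FRI = applied / ultimate
FRI = 9.9685e+07 / 1.7363e+08
FRI = 0.5741


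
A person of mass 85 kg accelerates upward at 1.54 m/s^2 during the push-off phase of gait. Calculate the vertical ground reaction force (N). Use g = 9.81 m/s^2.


GRF = m * (g + a)
GRF = 85 * (9.81 + 1.54)
GRF = 85 * 11.3500
GRF = 964.7500


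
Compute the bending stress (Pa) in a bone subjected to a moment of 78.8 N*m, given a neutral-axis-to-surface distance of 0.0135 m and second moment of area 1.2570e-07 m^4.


sigma = M * c / I
sigma = 78.8 * 0.0135 / 1.2570e-07
M * c = 1.0638
sigma = 8.4630e+06


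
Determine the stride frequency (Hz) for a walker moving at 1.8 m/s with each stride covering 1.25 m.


f = v / stride_length
f = 1.8 / 1.25
f = 1.4400


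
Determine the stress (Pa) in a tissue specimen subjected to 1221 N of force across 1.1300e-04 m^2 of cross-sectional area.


stress = F / A
stress = 1221 / 1.1300e-04
stress = 1.0805e+07


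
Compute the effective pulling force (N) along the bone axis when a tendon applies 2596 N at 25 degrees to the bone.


F_eff = F_tendon * cos(theta)
theta = 25 deg = 0.4363 rad
cos(theta) = 0.9063
F_eff = 2596 * 0.9063
F_eff = 2352.7750


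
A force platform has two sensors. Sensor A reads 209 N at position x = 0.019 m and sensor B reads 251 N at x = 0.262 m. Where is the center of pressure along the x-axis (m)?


COP_x = (F1*x1 + F2*x2) / (F1 + F2)
COP_x = (209*0.019 + 251*0.262) / (209 + 251)
Numerator = 69.7330
Denominator = 460
COP_x = 0.1516


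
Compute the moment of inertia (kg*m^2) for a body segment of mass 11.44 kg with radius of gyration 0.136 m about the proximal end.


I = m * k^2
I = 11.44 * 0.136^2
k^2 = 0.0185
I = 0.2116


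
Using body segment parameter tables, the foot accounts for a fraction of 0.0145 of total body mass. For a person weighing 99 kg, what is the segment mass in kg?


m_segment = body_mass * fraction
m_segment = 99 * 0.0145
m_segment = 1.4355


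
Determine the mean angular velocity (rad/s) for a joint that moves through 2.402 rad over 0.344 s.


omega = delta_theta / delta_t
omega = 2.402 / 0.344
omega = 6.9826


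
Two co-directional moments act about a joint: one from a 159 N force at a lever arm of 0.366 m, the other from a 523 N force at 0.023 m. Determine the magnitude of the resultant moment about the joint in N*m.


M = F1 * d1 + F2 * d2
M = 159 * 0.366 + 523 * 0.023
M = 58.1940 + 12.0290
M = 70.2230


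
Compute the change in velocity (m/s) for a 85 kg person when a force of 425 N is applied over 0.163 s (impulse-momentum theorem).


J = F * dt = 425 * 0.163 = 69.2750 N*s
delta_v = J / m
delta_v = 69.2750 / 85
delta_v = 0.8150


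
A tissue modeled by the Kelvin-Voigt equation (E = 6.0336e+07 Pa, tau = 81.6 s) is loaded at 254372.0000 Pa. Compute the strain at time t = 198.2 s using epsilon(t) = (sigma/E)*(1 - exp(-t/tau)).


epsilon(t) = (sigma/E) * (1 - exp(-t/tau))
sigma/E = 254372.0000 / 6.0336e+07 = 0.0042
exp(-t/tau) = exp(-198.2 / 81.6) = 0.0881
epsilon = 0.0042 * (1 - 0.0881)
epsilon = 0.0038


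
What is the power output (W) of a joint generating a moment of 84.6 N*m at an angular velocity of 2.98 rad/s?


P = M * omega
P = 84.6 * 2.98
P = 252.1080


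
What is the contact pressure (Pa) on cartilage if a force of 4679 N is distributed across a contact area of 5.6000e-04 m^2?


P = F / A
P = 4679 / 5.6000e-04
P = 8.3554e+06


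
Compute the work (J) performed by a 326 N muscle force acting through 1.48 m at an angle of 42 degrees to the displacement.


W = F * d * cos(theta)
theta = 42 deg = 0.7330 rad
cos(theta) = 0.7431
W = 326 * 1.48 * 0.7431
W = 358.5525


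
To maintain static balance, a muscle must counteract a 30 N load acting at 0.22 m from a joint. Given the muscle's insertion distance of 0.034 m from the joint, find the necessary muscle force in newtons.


F_muscle = W * d_load / d_muscle
F_muscle = 30 * 0.22 / 0.034
Numerator = 6.6000
F_muscle = 194.1176


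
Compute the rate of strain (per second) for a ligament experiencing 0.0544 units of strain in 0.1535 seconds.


strain_rate = delta_strain / delta_t
strain_rate = 0.0544 / 0.1535
strain_rate = 0.3544


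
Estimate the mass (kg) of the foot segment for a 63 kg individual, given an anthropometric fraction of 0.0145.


m_segment = body_mass * fraction
m_segment = 63 * 0.0145
m_segment = 0.9135


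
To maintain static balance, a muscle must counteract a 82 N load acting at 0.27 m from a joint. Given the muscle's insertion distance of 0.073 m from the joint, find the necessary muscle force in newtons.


F_muscle = W * d_load / d_muscle
F_muscle = 82 * 0.27 / 0.073
Numerator = 22.1400
F_muscle = 303.2877


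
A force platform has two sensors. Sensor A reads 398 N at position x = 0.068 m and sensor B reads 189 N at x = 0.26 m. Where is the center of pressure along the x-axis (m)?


COP_x = (F1*x1 + F2*x2) / (F1 + F2)
COP_x = (398*0.068 + 189*0.26) / (398 + 189)
Numerator = 76.2040
Denominator = 587
COP_x = 0.1298


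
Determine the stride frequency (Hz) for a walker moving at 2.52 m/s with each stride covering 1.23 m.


f = v / stride_length
f = 2.52 / 1.23
f = 2.0488


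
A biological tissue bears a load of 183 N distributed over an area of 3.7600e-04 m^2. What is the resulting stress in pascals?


stress = F / A
stress = 183 / 3.7600e-04
stress = 486702.1277


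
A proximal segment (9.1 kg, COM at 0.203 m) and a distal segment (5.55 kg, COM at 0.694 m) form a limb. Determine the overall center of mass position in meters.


COM = (m1*x1 + m2*x2) / (m1 + m2)
COM = (9.1*0.203 + 5.55*0.694) / (9.1 + 5.55)
Numerator = 5.6990
Denominator = 14.6500
COM = 0.3890


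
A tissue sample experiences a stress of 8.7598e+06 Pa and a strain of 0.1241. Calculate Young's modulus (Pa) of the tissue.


E = stress / strain
E = 8.7598e+06 / 0.1241
E = 7.0587e+07


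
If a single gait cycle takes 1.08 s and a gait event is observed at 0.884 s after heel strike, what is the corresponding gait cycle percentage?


pct = (event_time / cycle_time) * 100
pct = (0.884 / 1.08) * 100
ratio = 0.8185
pct = 81.8519
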